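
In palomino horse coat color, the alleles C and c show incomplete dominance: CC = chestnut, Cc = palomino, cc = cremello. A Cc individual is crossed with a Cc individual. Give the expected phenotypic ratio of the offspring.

Punnett square for Cc × Cc:
Offspring genotypes: 1 CC, 2 Cc, 1 cc
Phenotype counts: 1 chestnut, 2 palomino, 1 cremello
Ratio: 1 chestnut : 2 palomino : 1 cremello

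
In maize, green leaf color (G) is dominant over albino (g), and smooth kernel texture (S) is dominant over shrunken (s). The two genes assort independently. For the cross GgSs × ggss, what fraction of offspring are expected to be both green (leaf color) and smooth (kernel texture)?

Dihybrid cross GgSs × ggss — consider each gene separately:
leaf color: Gg × gg → 2 Gg, 2 gg → 2 G_ : 2 gg (out of 4)
kernel texture: Ss × ss → 2 Ss, 2 ss → 2 S_ : 2 ss (out of 4)
Looking for: green (G_) and smooth (S_)
P(green) = 2/4, P(smooth) = 2/4
P(both) = 2/4 × 2/4 = 4/16 = 1/4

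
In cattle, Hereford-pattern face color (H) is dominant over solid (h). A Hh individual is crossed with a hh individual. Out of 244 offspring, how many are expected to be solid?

Punnett square for Hh × hh:
Offspring genotypes: 2 Hh, 2 hh
Hereford-pattern: 2, solid: 2
solid: 2 out of 4 → fraction 1/2
Expected count = 1/2 × 244 = 122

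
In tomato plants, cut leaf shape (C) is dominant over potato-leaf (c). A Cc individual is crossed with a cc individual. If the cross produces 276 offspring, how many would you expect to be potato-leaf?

Punnett square for Cc × cc:
Offspring genotypes: 2 Cc, 2 cc
cut: 2, potato-leaf: 2
potato-leaf: 2 out of 4 → fraction 1/2
Expected count = 1/2 × 276 = 138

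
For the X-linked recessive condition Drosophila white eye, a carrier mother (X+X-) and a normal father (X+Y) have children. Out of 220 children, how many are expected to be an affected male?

Cross: X+X- × X+Y
Offspring: 1 X+X+, 1 X+Y, 1 X+X-, 1 X-Y
Probability of an affected male: 1/4
Expected count = 1/4 × 220 = 55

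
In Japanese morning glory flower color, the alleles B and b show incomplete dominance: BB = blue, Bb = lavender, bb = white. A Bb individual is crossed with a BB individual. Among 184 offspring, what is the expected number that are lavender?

Punnett square for Bb × BB:
Offspring genotypes: 2 BB, 2 Bb
Phenotype counts: 2 blue, 2 lavender
lavender: 2 out of 4 → fraction 1/2
Expected count = 1/2 × 184 = 92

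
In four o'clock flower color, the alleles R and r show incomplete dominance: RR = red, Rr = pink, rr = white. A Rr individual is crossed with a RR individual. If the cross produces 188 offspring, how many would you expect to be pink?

Punnett square for Rr × RR:
Offspring genotypes: 2 RR, 2 Rr
Phenotype counts: 2 red, 2 pink
pink: 2 out of 4 → fraction 1/2
Expected count = 1/2 × 188 = 94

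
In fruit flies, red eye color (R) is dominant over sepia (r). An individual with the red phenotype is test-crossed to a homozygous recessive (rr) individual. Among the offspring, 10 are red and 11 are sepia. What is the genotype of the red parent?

Test cross: ? × rr
Offspring: 10 red, 11 sepia — approximately 1:1.
A 1:1 ratio in a test cross indicates the unknown parent is heterozygous (Rr).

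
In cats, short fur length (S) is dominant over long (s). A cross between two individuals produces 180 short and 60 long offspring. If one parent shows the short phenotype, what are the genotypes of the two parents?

Observed offspring: 180 short, 60 long
The observed ratio simplifies to 3:1. Long (ss) offspring appear, so each parent must contribute one s allele. The parent stated to show short carries S, so it is Ss. The other parent is then either Ss or ss: Ss × ss would give a 1:1 split, whereas Ss × Ss gives 3:1 — matching the data. So both parents are heterozygous (Ss × Ss).
Parent genotypes: Ss × Ss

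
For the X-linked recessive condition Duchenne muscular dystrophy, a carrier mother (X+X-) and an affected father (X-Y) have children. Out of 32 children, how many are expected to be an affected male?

Cross: X+X- × X-Y
Offspring: 1 X+X-, 1 X+Y, 1 X-X-, 1 X-Y
Probability of an affected male: 1/4
Expected count = 1/4 × 32 = 8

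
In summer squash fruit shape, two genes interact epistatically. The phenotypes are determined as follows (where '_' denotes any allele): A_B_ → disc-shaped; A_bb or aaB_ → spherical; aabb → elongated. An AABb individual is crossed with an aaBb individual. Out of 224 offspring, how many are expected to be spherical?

Cross: AABb × aaBb — consider each gene separately:
A gene: AA × aa → 4 Aa → 4 A_ (out of 4)
B gene: Bb × Bb → 1 BB, 2 Bb, 1 bb → 3 B_ : 1 bb (out of 4)
Genotype classes (out of 4 × 4 = 16): A_B_ = 4×3 = 12; A_bb = 4×1 = 4
Apply the phenotype rules: A_B_ (12) → disc-shaped; A_bb (4) → spherical
Phenotype counts (out of 16): 12 disc-shaped, 4 spherical
spherical: 4 out of 16 → fraction 1/4
Expected count = 1/4 × 224 = 56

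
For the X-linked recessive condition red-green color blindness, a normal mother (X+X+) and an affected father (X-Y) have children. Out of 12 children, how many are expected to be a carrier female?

Cross: X+X+ × X-Y
Offspring: 2 X+X-, 2 X+Y
Probability of a carrier female: 2/4 = 1/2
Expected count = 1/2 × 12 = 6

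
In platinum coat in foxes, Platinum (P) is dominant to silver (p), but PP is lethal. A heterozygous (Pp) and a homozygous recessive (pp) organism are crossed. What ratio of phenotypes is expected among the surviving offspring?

Cross: Pp × pp
Punnett square offspring (before lethality): 2 Pp, 2 pp
No PP offspring are produced in this cross.
Ratio: 1 platinum : 1 silver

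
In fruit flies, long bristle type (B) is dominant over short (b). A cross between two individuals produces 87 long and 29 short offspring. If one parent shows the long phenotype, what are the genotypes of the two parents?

Observed offspring: 87 long, 29 short
The observed ratio simplifies to 3:1. Short (bb) offspring appear, so each parent must contribute one b allele. The parent stated to show long carries B, so it is Bb. The other parent is then either Bb or bb: Bb × bb would give a 1:1 split, whereas Bb × Bb gives 3:1 — matching the data. So both parents are heterozygous (Bb × Bb).
Parent genotypes: Bb × Bb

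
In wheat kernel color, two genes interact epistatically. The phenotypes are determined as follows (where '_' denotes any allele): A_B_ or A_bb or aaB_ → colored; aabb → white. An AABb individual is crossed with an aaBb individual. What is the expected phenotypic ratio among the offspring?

Cross: AABb × aaBb — consider each gene separately:
A gene: AA × aa → 4 Aa → 4 A_ (out of 4)
B gene: Bb × Bb → 1 BB, 2 Bb, 1 bb → 3 B_ : 1 bb (out of 4)
Genotype classes (out of 4 × 4 = 16): A_B_ = 4×3 = 12; A_bb = 4×1 = 4
Apply the phenotype rules: A_B_ (12) + A_bb (4) → colored
Phenotype counts (out of 16): 16 colored
Ratio: all colored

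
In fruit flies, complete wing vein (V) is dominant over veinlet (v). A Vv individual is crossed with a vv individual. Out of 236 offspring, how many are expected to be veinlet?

Punnett square for Vv × vv:
Offspring genotypes: 2 Vv, 2 vv
complete: 2, veinlet: 2
veinlet: 2 out of 4 → fraction 1/2
Expected count = 1/2 × 236 = 118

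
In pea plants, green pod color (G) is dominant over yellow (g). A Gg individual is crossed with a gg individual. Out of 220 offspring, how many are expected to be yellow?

Punnett square for Gg × gg:
Offspring genotypes: 2 Gg, 2 gg
green: 2, yellow: 2
yellow: 2 out of 4 → fraction 1/2
Expected count = 1/2 × 220 = 110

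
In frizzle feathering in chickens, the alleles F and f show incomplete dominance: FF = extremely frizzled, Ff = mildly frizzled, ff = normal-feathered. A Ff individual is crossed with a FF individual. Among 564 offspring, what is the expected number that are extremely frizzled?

Punnett square for Ff × FF:
Offspring genotypes: 2 FF, 2 Ff
Phenotype counts: 2 extremely frizzled, 2 mildly frizzled
extremely frizzled: 2 out of 4 → fraction 1/2
Expected count = 1/2 × 564 = 282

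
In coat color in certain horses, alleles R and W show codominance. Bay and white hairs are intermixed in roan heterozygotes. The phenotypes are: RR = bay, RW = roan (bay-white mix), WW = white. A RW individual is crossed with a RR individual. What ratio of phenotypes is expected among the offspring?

Punnett square for RW × RR:
Offspring genotypes: 2 RR, 2 RW
Phenotype counts: 2 bay, 2 roan (bay-white mix)
Ratio: 1 bay : 1 roan (bay-white mix)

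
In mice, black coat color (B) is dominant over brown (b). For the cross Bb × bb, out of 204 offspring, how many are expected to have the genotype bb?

Punnett square for Bb × bb:
Offspring genotypes: 2 Bb, 2 bb
Total offspring: 4
Count with target: 2
Probability: 2/4 = 1/2
Expected count = 1/2 × 204 = 102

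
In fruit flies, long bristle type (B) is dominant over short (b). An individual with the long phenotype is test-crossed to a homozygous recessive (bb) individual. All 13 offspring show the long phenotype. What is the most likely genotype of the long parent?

Test cross: ? × bb
All offspring are long.
If the unknown parent were heterozygous (Bb), about half of 13 offspring would be short; none are. The unknown parent is most likely homozygous dominant (BB).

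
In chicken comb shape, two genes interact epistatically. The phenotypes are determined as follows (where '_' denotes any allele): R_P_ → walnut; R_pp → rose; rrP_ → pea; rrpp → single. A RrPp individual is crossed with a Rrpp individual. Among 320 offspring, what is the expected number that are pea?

Cross: RrPp × Rrpp — consider each gene separately:
R gene: Rr × Rr → 1 RR, 2 Rr, 1 rr → 3 R_ : 1 rr (out of 4)
P gene: Pp × pp → 2 Pp, 2 pp → 2 P_ : 2 pp (out of 4)
Genotype classes (out of 4 × 4 = 16): R_P_ = 3×2 = 6; R_pp = 3×2 = 6; rrP_ = 1×2 = 2; rrpp = 1×2 = 2
Apply the phenotype rules: R_P_ (6) → walnut; R_pp (6) → rose; rrP_ (2) → pea; rrpp (2) → single
Phenotype counts (out of 16): 6 walnut, 6 rose, 2 pea, 2 single
pea: 2 out of 16 → fraction 1/8
Expected count = 1/8 × 320 = 40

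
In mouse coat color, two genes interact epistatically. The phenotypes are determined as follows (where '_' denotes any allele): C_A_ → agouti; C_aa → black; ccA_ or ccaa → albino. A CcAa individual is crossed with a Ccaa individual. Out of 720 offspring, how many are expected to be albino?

Cross: CcAa × Ccaa — consider each gene separately:
C gene: Cc × Cc → 1 CC, 2 Cc, 1 cc → 3 C_ : 1 cc (out of 4)
A gene: Aa × aa → 2 Aa, 2 aa → 2 A_ : 2 aa (out of 4)
Genotype classes (out of 4 × 4 = 16): C_A_ = 3×2 = 6; C_aa = 3×2 = 6; ccA_ = 1×2 = 2; ccaa = 1×2 = 2
Apply the phenotype rules: C_A_ (6) → agouti; C_aa (6) → black; ccA_ (2) + ccaa (2) → albino
Phenotype counts (out of 16): 6 agouti, 6 black, 4 albino
albino: 4 out of 16 → fraction 1/4
Expected count = 1/4 × 720 = 180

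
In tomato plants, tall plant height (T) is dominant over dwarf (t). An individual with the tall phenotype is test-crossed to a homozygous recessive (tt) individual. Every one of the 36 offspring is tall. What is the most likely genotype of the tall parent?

Test cross: ? × tt
All offspring are tall.
If the unknown parent were heterozygous (Tt), about half of 36 offspring would be dwarf; none are. The unknown parent is most likely homozygous dominant (TT).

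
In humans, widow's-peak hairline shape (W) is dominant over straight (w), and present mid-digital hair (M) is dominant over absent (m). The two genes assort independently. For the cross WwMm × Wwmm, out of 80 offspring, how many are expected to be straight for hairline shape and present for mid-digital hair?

Dihybrid cross WwMm × Wwmm — consider each gene separately:
hairline shape: Ww × Ww → 1 WW, 2 Ww, 1 ww → 3 W_ : 1 ww (out of 4)
mid-digital hair: Mm × mm → 2 Mm, 2 mm → 2 M_ : 2 mm (out of 4)
Looking for: straight (ww) and present (M_)
P(straight) = 1/4, P(present) = 2/4
P(both) = 1/4 × 2/4 = 2/16 = 1/8
Expected count = 1/8 × 80 = 10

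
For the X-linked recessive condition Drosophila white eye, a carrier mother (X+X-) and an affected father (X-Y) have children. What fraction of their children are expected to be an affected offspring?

Cross: X+X- × X-Y
Offspring: 1 X+X-, 1 X+Y, 1 X-X-, 1 X-Y
Probability of an affected offspring: 2/4 = 1/2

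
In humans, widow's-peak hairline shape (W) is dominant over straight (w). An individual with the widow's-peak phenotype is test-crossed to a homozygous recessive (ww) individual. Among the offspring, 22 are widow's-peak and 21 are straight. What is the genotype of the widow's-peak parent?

Test cross: ? × ww
Offspring: 22 widow's-peak, 21 straight — approximately 1:1.
A 1:1 ratio in a test cross indicates the unknown parent is heterozygous (Ww).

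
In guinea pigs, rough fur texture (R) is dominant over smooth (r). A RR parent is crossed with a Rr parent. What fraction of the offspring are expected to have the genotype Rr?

Punnett square for RR × Rr:
Offspring genotypes: 2 RR, 2 Rr
Total offspring: 4
Count with target: 2
Probability: 2/4 = 1/2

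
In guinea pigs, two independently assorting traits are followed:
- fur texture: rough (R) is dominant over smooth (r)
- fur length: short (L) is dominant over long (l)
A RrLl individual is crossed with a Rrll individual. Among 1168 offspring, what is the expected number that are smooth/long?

Dihybrid cross RrLl × Rrll — consider each gene separately:
fur texture: Rr × Rr → 1 RR, 2 Rr, 1 rr → 3 R_ : 1 rr (out of 4)
fur length: Ll × ll → 2 Ll, 2 ll → 2 L_ : 2 ll (out of 4)
Combine (counts out of 4 × 4 = 16): rough/short (R_L_) = 3×2 = 6; rough/long (R_ll) = 3×2 = 6; smooth/short (rrL_) = 1×2 = 2; smooth/long (rrll) = 1×2 = 2
Phenotype counts (out of 16): 6 rough/short, 6 rough/long, 2 smooth/short, 2 smooth/long
smooth/long: 2 out of 16 → fraction 1/8
Expected count = 1/8 × 1168 = 146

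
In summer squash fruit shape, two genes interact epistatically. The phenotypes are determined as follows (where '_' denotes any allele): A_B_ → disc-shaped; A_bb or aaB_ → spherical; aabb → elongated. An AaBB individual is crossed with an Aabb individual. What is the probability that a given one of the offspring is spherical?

Cross: AaBB × Aabb — consider each gene separately:
A gene: Aa × Aa → 1 AA, 2 Aa, 1 aa → 3 A_ : 1 aa (out of 4)
B gene: BB × bb → 4 Bb → 4 B_ (out of 4)
Genotype classes (out of 4 × 4 = 16): A_B_ = 3×4 = 12; aaB_ = 1×4 = 4
Apply the phenotype rules: A_B_ (12) → disc-shaped; aaB_ (4) → spherical
Phenotype counts (out of 16): 12 disc-shaped, 4 spherical
spherical: 4 out of 16
Probability: 4/16 = 1/4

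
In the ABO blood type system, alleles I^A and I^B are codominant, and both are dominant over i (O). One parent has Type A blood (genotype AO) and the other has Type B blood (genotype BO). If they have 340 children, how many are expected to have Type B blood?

Cross: AO × BO
Possible offspring genotypes: 1 AB, 1 AO, 1 BO, 1 OO
Blood type counts: 1 Type AB, 1 Type A, 1 Type B, 1 Type O
Probability of Type B: 1/4
Expected count = 1/4 × 340 = 85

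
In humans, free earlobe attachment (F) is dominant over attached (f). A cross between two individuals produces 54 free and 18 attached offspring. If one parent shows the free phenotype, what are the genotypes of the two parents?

Observed offspring: 54 free, 18 attached
The observed ratio simplifies to 3:1. Attached (ff) offspring appear, so each parent must contribute one f allele. The parent stated to show free carries F, so it is Ff. The other parent is then either Ff or ff: Ff × ff would give a 1:1 split, whereas Ff × Ff gives 3:1 — matching the data. So both parents are heterozygous (Ff × Ff).
Parent genotypes: Ff × Ff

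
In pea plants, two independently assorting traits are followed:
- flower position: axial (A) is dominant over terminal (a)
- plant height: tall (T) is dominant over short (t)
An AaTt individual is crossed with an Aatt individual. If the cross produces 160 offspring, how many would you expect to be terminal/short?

Dihybrid cross AaTt × Aatt — consider each gene separately:
flower position: Aa × Aa → 1 AA, 2 Aa, 1 aa → 3 A_ : 1 aa (out of 4)
plant height: Tt × tt → 2 Tt, 2 tt → 2 T_ : 2 tt (out of 4)
Combine (counts out of 4 × 4 = 16): axial/tall (A_T_) = 3×2 = 6; axial/short (A_tt) = 3×2 = 6; terminal/tall (aaT_) = 1×2 = 2; terminal/short (aatt) = 1×2 = 2
Phenotype counts (out of 16): 6 axial/tall, 6 axial/short, 2 terminal/tall, 2 terminal/short
terminal/short: 2 out of 16 → fraction 1/8
Expected count = 1/8 × 160 = 20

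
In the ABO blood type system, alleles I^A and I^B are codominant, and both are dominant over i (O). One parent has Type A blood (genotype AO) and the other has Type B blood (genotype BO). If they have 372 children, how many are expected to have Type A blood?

Cross: AO × BO
Possible offspring genotypes: 1 AB, 1 AO, 1 BO, 1 OO
Blood type counts: 1 Type AB, 1 Type A, 1 Type B, 1 Type O
Probability of Type A: 1/4
Expected count = 1/4 × 372 = 93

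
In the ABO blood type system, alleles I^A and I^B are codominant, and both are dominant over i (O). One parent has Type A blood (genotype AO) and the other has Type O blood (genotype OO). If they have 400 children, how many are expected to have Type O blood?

Cross: AO × OO
Possible offspring genotypes: 2 AO, 2 OO
Blood type counts: 2 Type A, 2 Type O
Probability of Type O: 2/4 = 1/2
Expected count = 1/2 × 400 = 200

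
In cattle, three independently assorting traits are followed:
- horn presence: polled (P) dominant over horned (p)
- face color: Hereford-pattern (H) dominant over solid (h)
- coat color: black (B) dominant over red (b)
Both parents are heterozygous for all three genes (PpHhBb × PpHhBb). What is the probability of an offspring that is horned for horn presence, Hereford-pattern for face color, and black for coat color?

Trihybrid cross: PpHhBb × PpHhBb
Each trait segregates independently with a 3:1 phenotypic ratio, so each gene contributes 3/4 (dominant) or 1/4 (recessive).
Target: horned (horn presence), Hereford-pattern (face color), black (coat color)
Probability = product of independent per-trait probabilities
= 1/4 × 3/4 × 3/4 = 9/64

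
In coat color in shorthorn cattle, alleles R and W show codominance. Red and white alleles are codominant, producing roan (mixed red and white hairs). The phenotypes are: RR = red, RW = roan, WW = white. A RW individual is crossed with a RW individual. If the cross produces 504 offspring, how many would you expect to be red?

Punnett square for RW × RW:
Offspring genotypes: 1 RR, 2 RW, 1 WW
Phenotype counts: 1 red, 2 roan, 1 white
red: 1 out of 4 → fraction 1/4
Expected count = 1/4 × 504 = 126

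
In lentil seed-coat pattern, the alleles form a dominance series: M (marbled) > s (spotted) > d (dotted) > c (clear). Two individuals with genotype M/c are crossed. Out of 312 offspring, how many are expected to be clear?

Cross: M/c × M/c
Allele dominance: M > s > d > c
Offspring genotypes: 1 M/M, 2 M/c, 1 c/c
Phenotype counts: 3 marbled, 1 clear
clear: 1 out of 4 → fraction 1/4
Expected count = 1/4 × 312 = 78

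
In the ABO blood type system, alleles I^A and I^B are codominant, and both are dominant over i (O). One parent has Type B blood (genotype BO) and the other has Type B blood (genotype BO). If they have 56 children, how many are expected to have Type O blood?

Cross: BO × BO
Possible offspring genotypes: 1 BB, 2 BO, 1 OO
Blood type counts: 3 Type B, 1 Type O
Probability of Type O: 1/4
Expected count = 1/4 × 56 = 14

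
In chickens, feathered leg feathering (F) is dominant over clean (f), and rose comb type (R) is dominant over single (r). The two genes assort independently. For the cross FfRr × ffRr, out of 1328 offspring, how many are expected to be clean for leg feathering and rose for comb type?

Dihybrid cross FfRr × ffRr — consider each gene separately:
leg feathering: Ff × ff → 2 Ff, 2 ff → 2 F_ : 2 ff (out of 4)
comb type: Rr × Rr → 1 RR, 2 Rr, 1 rr → 3 R_ : 1 rr (out of 4)
Looking for: clean (ff) and rose (R_)
P(clean) = 2/4, P(rose) = 3/4
P(both) = 2/4 × 3/4 = 6/16 = 3/8
Expected count = 3/8 × 1328 = 498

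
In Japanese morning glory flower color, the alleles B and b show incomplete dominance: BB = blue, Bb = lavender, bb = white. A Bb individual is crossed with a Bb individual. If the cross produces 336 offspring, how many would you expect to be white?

Punnett square for Bb × Bb:
Offspring genotypes: 1 BB, 2 Bb, 1 bb
Phenotype counts: 1 blue, 2 lavender, 1 white
white: 1 out of 4 → fraction 1/4
Expected count = 1/4 × 336 = 84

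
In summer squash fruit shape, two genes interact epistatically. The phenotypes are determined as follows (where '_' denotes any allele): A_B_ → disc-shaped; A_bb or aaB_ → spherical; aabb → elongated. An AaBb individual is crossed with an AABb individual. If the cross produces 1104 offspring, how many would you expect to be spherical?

Cross: AaBb × AABb — consider each gene separately:
A gene: Aa × AA → 2 AA, 2 Aa → 4 A_ (out of 4)
B gene: Bb × Bb → 1 BB, 2 Bb, 1 bb → 3 B_ : 1 bb (out of 4)
Genotype classes (out of 4 × 4 = 16): A_B_ = 4×3 = 12; A_bb = 4×1 = 4
Apply the phenotype rules: A_B_ (12) → disc-shaped; A_bb (4) → spherical
Phenotype counts (out of 16): 12 disc-shaped, 4 spherical
spherical: 4 out of 16 → fraction 1/4
Expected count = 1/4 × 1104 = 276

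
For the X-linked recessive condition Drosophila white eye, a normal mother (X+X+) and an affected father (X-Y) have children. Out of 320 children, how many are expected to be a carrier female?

Cross: X+X+ × X-Y
Offspring: 2 X+X-, 2 X+Y
Probability of a carrier female: 2/4 = 1/2
Expected count = 1/2 × 320 = 160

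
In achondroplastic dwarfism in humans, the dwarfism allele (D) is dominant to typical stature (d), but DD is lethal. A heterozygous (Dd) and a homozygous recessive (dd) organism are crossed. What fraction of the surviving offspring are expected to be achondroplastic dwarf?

Cross: Dd × dd
Punnett square offspring (before lethality): 2 Dd, 2 dd
No DD offspring are produced in this cross.
achondroplastic dwarf: 2 out of 4
Probability: 2/4 = 1/2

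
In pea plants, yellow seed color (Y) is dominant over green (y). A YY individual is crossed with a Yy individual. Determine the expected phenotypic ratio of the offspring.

Punnett square for YY × Yy:
Offspring genotypes: 2 YY, 2 Yy
yellow: 4, green: 0
Ratio: all yellow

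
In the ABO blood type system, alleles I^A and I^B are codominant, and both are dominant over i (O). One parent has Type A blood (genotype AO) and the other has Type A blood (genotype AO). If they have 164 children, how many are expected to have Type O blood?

Cross: AO × AO
Possible offspring genotypes: 1 AA, 2 AO, 1 OO
Blood type counts: 3 Type A, 1 Type O
Probability of Type O: 1/4
Expected count = 1/4 × 164 = 41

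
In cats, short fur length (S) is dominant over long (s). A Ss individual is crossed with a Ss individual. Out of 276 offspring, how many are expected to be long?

Punnett square for Ss × Ss:
Offspring genotypes: 1 SS, 2 Ss, 1 ss
short: 3, long: 1
long: 1 out of 4 → fraction 1/4
Expected count = 1/4 × 276 = 69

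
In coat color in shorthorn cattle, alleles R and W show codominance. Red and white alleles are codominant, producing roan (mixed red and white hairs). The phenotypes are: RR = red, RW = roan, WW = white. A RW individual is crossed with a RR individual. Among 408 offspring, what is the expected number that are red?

Punnett square for RW × RR:
Offspring genotypes: 2 RR, 2 RW
Phenotype counts: 2 red, 2 roan
red: 2 out of 4 → fraction 1/2
Expected count = 1/2 × 408 = 204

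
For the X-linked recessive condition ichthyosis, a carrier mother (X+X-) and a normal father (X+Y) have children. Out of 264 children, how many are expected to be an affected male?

Cross: X+X- × X+Y
Offspring: 1 X+X+, 1 X+Y, 1 X+X-, 1 X-Y
Probability of an affected male: 1/4
Expected count = 1/4 × 264 = 66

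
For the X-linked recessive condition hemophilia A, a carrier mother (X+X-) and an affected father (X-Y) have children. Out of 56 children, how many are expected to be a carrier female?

Cross: X+X- × X-Y
Offspring: 1 X+X-, 1 X+Y, 1 X-X-, 1 X-Y
Probability of a carrier female: 1/4
Expected count = 1/4 × 56 = 14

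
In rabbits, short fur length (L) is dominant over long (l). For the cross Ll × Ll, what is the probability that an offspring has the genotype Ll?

Punnett square for Ll × Ll:
Offspring genotypes: 1 LL, 2 Ll, 1 ll
Total offspring: 4
Count with target: 2
Probability: 2/4 = 1/2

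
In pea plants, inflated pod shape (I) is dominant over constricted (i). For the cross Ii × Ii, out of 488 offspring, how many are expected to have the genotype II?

Punnett square for Ii × Ii:
Offspring genotypes: 1 II, 2 Ii, 1 ii
Total offspring: 4
Count with target: 1
Probability: 1/4
Expected count = 1/4 × 488 = 122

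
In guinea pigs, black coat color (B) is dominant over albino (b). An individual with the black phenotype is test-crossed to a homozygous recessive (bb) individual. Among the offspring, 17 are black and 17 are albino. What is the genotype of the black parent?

Test cross: ? × bb
Offspring: 17 black, 17 albino — approximately 1:1.
A 1:1 ratio in a test cross indicates the unknown parent is heterozygous (Bb).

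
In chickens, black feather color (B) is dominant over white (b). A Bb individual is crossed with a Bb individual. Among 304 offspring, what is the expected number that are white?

Punnett square for Bb × Bb:
Offspring genotypes: 1 BB, 2 Bb, 1 bb
black: 3, white: 1
white: 1 out of 4 → fraction 1/4
Expected count = 1/4 × 304 = 76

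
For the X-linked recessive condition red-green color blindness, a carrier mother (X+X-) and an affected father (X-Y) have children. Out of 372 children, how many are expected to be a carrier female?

Cross: X+X- × X-Y
Offspring: 1 X+X-, 1 X+Y, 1 X-X-, 1 X-Y
Probability of a carrier female: 1/4
Expected count = 1/4 × 372 = 93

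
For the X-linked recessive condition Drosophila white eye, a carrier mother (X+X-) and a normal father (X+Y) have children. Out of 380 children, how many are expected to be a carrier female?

Cross: X+X- × X+Y
Offspring: 1 X+X+, 1 X+Y, 1 X+X-, 1 X-Y
Probability of a carrier female: 1/4
Expected count = 1/4 × 380 = 95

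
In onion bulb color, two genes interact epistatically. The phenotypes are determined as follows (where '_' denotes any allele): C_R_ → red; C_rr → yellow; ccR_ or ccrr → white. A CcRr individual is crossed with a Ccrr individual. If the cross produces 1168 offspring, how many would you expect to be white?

Cross: CcRr × Ccrr — consider each gene separately:
C gene: Cc × Cc → 1 CC, 2 Cc, 1 cc → 3 C_ : 1 cc (out of 4)
R gene: Rr × rr → 2 Rr, 2 rr → 2 R_ : 2 rr (out of 4)
Genotype classes (out of 4 × 4 = 16): C_R_ = 3×2 = 6; C_rr = 3×2 = 6; ccR_ = 1×2 = 2; ccrr = 1×2 = 2
Apply the phenotype rules: C_R_ (6) → red; C_rr (6) → yellow; ccR_ (2) + ccrr (2) → white
Phenotype counts (out of 16): 6 red, 6 yellow, 4 white
white: 4 out of 16 → fraction 1/4
Expected count = 1/4 × 1168 = 292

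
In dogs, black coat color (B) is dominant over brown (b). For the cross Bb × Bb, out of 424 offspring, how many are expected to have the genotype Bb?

Punnett square for Bb × Bb:
Offspring genotypes: 1 BB, 2 Bb, 1 bb
Total offspring: 4
Count with target: 2
Probability: 2/4 = 1/2
Expected count = 1/2 × 424 = 212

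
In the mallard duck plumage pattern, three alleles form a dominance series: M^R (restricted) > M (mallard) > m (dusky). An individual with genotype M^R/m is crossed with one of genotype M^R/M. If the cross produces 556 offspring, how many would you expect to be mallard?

Cross: M^R/m × M^R/M
Allele dominance: M^R > M > m
Offspring genotypes: 1 M^R/M^R, 1 M^R/M, 1 M^R/m, 1 M/m
Phenotype counts: 3 restricted, 1 mallard
mallard: 1 out of 4 → fraction 1/4
Expected count = 1/4 × 556 = 139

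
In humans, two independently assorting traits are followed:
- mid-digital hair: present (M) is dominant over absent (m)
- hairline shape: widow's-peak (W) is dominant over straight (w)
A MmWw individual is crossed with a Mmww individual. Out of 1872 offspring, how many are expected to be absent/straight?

Dihybrid cross MmWw × Mmww — consider each gene separately:
mid-digital hair: Mm × Mm → 1 MM, 2 Mm, 1 mm → 3 M_ : 1 mm (out of 4)
hairline shape: Ww × ww → 2 Ww, 2 ww → 2 W_ : 2 ww (out of 4)
Combine (counts out of 4 × 4 = 16): present/widow's-peak (M_W_) = 3×2 = 6; present/straight (M_ww) = 3×2 = 6; absent/widow's-peak (mmW_) = 1×2 = 2; absent/straight (mmww) = 1×2 = 2
Phenotype counts (out of 16): 6 present/widow's-peak, 6 present/straight, 2 absent/widow's-peak, 2 absent/straight
absent/straight: 2 out of 16 → fraction 1/8
Expected count = 1/8 × 1872 = 234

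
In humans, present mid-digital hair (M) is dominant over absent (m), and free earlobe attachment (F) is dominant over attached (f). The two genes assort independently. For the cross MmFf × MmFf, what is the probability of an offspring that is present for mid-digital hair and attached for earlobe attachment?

Dihybrid cross MmFf × MmFf — consider each gene separately:
mid-digital hair: Mm × Mm → 1 MM, 2 Mm, 1 mm → 3 M_ : 1 mm (out of 4)
earlobe attachment: Ff × Ff → 1 FF, 2 Ff, 1 ff → 3 F_ : 1 ff (out of 4)
Looking for: present (M_) and attached (ff)
P(present) = 3/4, P(attached) = 1/4
P(both) = 3/4 × 1/4 = 3/16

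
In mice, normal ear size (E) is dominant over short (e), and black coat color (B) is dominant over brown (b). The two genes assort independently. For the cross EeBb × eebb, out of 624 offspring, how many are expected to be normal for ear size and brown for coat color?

Dihybrid cross EeBb × eebb — consider each gene separately:
ear size: Ee × ee → 2 Ee, 2 ee → 2 E_ : 2 ee (out of 4)
coat color: Bb × bb → 2 Bb, 2 bb → 2 B_ : 2 bb (out of 4)
Looking for: normal (E_) and brown (bb)
P(normal) = 2/4, P(brown) = 2/4
P(both) = 2/4 × 2/4 = 4/16 = 1/4
Expected count = 1/4 × 624 = 156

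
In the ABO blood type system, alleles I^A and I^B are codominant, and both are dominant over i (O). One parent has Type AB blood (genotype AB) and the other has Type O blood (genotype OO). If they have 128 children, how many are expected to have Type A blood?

Cross: AB × OO
Possible offspring genotypes: 2 AO, 2 BO
Blood type counts: 2 Type A, 2 Type B
Probability of Type A: 2/4 = 1/2
Expected count = 1/2 × 128 = 64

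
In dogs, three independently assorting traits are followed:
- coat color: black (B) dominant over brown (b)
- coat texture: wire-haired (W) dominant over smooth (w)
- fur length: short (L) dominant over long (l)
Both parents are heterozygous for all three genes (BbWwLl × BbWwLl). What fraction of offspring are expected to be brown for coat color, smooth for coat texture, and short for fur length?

Trihybrid cross: BbWwLl × BbWwLl
Each trait segregates independently with a 3:1 phenotypic ratio, so each gene contributes 3/4 (dominant) or 1/4 (recessive).
Target: brown (coat color), smooth (coat texture), short (fur length)
Probability = product of independent per-trait probabilities
= 1/4 × 1/4 × 3/4 = 3/64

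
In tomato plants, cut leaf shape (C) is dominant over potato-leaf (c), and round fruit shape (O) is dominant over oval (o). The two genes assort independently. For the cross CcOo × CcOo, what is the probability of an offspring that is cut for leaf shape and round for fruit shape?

Dihybrid cross CcOo × CcOo — consider each gene separately:
leaf shape: Cc × Cc → 1 CC, 2 Cc, 1 cc → 3 C_ : 1 cc (out of 4)
fruit shape: Oo × Oo → 1 OO, 2 Oo, 1 oo → 3 O_ : 1 oo (out of 4)
Looking for: cut (C_) and round (O_)
P(cut) = 3/4, P(round) = 3/4
P(both) = 3/4 × 3/4 = 9/16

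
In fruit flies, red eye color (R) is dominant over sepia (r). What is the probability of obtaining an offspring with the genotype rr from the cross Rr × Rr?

Punnett square for Rr × Rr:
Offspring genotypes: 1 RR, 2 Rr, 1 rr
Total offspring: 4
Count with target: 1
Probability: 1/4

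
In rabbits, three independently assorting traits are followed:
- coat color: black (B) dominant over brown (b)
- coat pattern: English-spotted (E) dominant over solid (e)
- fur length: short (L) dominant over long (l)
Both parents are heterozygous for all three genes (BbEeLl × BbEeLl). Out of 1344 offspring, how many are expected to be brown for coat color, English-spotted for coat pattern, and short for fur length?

Trihybrid cross: BbEeLl × BbEeLl
Each trait segregates independently with a 3:1 phenotypic ratio, so each gene contributes 3/4 (dominant) or 1/4 (recessive).
Target: brown (coat color), English-spotted (coat pattern), short (fur length)
Probability = product of independent per-trait probabilities
= 1/4 × 3/4 × 3/4 = 9/64
Expected count = 9/64 × 1344 = 189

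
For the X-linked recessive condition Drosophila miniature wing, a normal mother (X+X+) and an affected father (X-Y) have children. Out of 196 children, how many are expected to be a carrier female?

Cross: X+X+ × X-Y
Offspring: 2 X+X-, 2 X+Y
Probability of a carrier female: 2/4 = 1/2
Expected count = 1/2 × 196 = 98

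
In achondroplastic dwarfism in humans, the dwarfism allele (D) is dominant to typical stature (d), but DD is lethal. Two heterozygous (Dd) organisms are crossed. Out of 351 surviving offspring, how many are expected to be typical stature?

Cross: Dd × Dd
Punnett square offspring (before lethality): 1 DD, 2 Dd, 1 dd
The DD genotype is lethal (embryos die); surviving offspring: 2 Dd, 1 dd
typical stature: 1 out of 3 → fraction 1/3
Expected count = 1/3 × 351 = 117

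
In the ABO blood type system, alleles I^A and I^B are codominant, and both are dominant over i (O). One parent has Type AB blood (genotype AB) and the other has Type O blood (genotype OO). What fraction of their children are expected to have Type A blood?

Cross: AB × OO
Possible offspring genotypes: 2 AO, 2 BO
Blood type counts: 2 Type A, 2 Type B
Probability of Type A: 2/4 = 1/2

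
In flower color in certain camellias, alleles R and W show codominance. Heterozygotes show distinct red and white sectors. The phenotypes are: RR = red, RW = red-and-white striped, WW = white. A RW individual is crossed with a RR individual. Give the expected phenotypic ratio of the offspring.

Punnett square for RW × RR:
Offspring genotypes: 2 RR, 2 RW
Phenotype counts: 2 red, 2 red-and-white striped
Ratio: 1 red : 1 red-and-white striped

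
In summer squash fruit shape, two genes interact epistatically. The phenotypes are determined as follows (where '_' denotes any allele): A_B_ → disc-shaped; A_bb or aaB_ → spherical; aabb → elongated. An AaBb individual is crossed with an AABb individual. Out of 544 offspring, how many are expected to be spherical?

Cross: AaBb × AABb — consider each gene separately:
A gene: Aa × AA → 2 AA, 2 Aa → 4 A_ (out of 4)
B gene: Bb × Bb → 1 BB, 2 Bb, 1 bb → 3 B_ : 1 bb (out of 4)
Genotype classes (out of 4 × 4 = 16): A_B_ = 4×3 = 12; A_bb = 4×1 = 4
Apply the phenotype rules: A_B_ (12) → disc-shaped; A_bb (4) → spherical
Phenotype counts (out of 16): 12 disc-shaped, 4 spherical
spherical: 4 out of 16 → fraction 1/4
Expected count = 1/4 × 544 = 136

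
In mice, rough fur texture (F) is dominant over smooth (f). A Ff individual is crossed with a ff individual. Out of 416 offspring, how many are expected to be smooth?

Punnett square for Ff × ff:
Offspring genotypes: 2 Ff, 2 ff
rough: 2, smooth: 2
smooth: 2 out of 4 → fraction 1/2
Expected count = 1/2 × 416 = 208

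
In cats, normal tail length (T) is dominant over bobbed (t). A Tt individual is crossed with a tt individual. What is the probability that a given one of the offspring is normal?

Punnett square for Tt × tt:
Offspring genotypes: 2 Tt, 2 tt
normal: 2, bobbed: 2
normal: 2 out of 4
Probability: 2/4 = 1/2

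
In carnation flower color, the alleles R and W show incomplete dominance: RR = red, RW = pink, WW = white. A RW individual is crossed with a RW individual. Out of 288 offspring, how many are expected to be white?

Punnett square for RW × RW:
Offspring genotypes: 1 RR, 2 RW, 1 WW
Phenotype counts: 1 red, 2 pink, 1 white
white: 1 out of 4 → fraction 1/4
Expected count = 1/4 × 288 = 72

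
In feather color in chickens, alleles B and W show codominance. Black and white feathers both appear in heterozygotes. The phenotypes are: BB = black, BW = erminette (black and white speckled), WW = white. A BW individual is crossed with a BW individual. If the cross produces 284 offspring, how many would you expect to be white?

Punnett square for BW × BW:
Offspring genotypes: 1 BB, 2 BW, 1 WW
Phenotype counts: 1 black, 2 erminette (black and white speckled), 1 white
white: 1 out of 4 → fraction 1/4
Expected count = 1/4 × 284 = 71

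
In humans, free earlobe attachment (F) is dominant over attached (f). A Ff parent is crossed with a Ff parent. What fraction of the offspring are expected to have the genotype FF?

Punnett square for Ff × Ff:
Offspring genotypes: 1 FF, 2 Ff, 1 ff
Total offspring: 4
Count with target: 1
Probability: 1/4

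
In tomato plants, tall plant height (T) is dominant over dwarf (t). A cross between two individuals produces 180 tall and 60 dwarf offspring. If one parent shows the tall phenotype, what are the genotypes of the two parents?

Observed offspring: 180 tall, 60 dwarf
The observed ratio simplifies to 3:1. Dwarf (tt) offspring appear, so each parent must contribute one t allele. The parent stated to show tall carries T, so it is Tt. The other parent is then either Tt or tt: Tt × tt would give a 1:1 split, whereas Tt × Tt gives 3:1 — matching the data. So both parents are heterozygous (Tt × Tt).
Parent genotypes: Tt × Tt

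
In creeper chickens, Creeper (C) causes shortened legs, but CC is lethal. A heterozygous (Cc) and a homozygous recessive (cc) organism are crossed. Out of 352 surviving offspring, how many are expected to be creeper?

Cross: Cc × cc
Punnett square offspring (before lethality): 2 Cc, 2 cc
No CC offspring are produced in this cross.
creeper: 2 out of 4 → fraction 1/2
Expected count = 1/2 × 352 = 176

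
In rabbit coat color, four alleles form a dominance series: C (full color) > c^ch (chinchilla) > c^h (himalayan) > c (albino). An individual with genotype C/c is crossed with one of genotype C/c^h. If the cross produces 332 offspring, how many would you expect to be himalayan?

Cross: C/c × C/c^h
Allele dominance: C > c^ch > c^h > c
Offspring genotypes: 1 C/C, 1 C/c^h, 1 C/c, 1 c^h/c
Phenotype counts: 3 full color, 1 himalayan
himalayan: 1 out of 4 → fraction 1/4
Expected count = 1/4 × 332 = 83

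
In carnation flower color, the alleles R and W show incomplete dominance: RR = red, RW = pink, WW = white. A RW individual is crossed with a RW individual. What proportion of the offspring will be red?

Punnett square for RW × RW:
Offspring genotypes: 1 RR, 2 RW, 1 WW
Phenotype counts: 1 red, 2 pink, 1 white
red: 1 out of 4
Probability: 1/4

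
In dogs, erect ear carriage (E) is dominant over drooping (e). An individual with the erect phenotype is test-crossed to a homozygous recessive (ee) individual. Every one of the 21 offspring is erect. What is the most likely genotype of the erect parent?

Test cross: ? × ee
All offspring are erect.
If the unknown parent were heterozygous (Ee), about half of 21 offspring would be drooping; none are. The unknown parent is most likely homozygous dominant (EE).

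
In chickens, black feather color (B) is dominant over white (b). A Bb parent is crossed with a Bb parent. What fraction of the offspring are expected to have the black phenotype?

Punnett square for Bb × Bb:
Offspring genotypes: 1 BB, 2 Bb, 1 bb
Total offspring: 4
Count with target: 3
Probability: 3/4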